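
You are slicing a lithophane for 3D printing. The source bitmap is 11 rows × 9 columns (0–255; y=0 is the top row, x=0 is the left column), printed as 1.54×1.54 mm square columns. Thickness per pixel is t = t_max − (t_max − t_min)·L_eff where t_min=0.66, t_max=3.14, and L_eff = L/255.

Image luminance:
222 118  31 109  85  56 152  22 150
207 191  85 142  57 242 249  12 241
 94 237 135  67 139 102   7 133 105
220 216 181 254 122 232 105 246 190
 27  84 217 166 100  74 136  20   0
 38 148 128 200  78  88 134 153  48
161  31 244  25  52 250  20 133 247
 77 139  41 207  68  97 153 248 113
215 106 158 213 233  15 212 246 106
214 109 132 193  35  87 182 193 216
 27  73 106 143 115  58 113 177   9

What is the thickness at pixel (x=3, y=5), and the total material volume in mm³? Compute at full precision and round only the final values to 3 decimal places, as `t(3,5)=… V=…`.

span = t_max - t_min = 3.14 - 0.66 = 2.480
L(3,5) = 200, L_eff = 200/255 = 0.784314
t(3,5) = 3.14 - 2.480·0.784314 = 1.195
Σt over all 11·9 pixels = 784359/4250 ≈ 184.5550588
V = pitch²·Σt = 1.54²·784359/4250 = 437.691

t(3,5)=1.195 V=437.691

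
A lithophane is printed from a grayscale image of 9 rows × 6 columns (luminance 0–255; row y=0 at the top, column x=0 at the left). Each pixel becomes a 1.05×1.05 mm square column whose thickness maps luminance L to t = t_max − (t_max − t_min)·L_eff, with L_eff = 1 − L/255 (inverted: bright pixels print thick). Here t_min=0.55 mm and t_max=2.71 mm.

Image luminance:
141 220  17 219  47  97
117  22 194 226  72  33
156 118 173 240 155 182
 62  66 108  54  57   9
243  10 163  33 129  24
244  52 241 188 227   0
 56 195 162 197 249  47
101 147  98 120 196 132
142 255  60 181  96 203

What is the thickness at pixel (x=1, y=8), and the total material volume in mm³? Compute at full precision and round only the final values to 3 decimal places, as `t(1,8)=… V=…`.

t(1,8)=2.710 V=97.892

span = t_max - t_min = 2.71 - 0.55 = 2.160
L(1,8) = 255, L_eff = 1 - 255/255 = 0.000000 (inverted)
t(1,8) = 2.71 - 2.160·0.000000 = 2.710
Σt over all 9·6 pixels = 377361/4250 ≈ 88.7908235
V = pitch²·Σt = 1.05²·377361/4250 = 97.892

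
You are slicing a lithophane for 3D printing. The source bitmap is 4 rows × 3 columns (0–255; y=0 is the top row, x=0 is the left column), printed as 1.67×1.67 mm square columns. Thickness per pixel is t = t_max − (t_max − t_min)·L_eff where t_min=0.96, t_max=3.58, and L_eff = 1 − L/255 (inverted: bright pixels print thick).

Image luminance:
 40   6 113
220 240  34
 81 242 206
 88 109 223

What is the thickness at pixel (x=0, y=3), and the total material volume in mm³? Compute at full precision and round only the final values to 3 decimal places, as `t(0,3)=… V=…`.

t(0,3)=1.864 V=78.033

span = t_max - t_min = 3.58 - 0.96 = 2.620
L(0,3) = 88, L_eff = 1 - 88/255 = 0.654902 (inverted)
t(0,3) = 3.58 - 2.620·0.654902 = 1.864
Σt over all 4·3 pixels = 59457/2125 ≈ 27.9797647
V = pitch²·Σt = 1.67²·59457/2125 = 78.033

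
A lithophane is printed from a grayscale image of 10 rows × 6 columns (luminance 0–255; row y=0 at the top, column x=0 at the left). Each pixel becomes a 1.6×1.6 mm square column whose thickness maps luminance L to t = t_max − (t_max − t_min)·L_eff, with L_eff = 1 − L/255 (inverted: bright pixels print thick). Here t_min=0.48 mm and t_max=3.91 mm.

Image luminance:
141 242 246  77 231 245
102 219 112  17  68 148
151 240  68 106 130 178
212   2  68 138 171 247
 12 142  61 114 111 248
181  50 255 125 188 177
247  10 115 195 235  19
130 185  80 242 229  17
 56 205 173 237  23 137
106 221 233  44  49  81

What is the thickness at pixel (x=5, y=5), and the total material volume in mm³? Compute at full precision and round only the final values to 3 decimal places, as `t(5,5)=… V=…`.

span = t_max - t_min = 3.91 - 0.48 = 3.430
L(5,5) = 177, L_eff = 1 - 177/255 = 0.305882 (inverted)
t(5,5) = 3.91 - 3.430·0.305882 = 2.861
Σt over all 10·6 pixels = 911789/6375 ≈ 143.0257255
V = pitch²·Σt = 1.6²·911789/6375 = 366.146

t(5,5)=2.861 V=366.146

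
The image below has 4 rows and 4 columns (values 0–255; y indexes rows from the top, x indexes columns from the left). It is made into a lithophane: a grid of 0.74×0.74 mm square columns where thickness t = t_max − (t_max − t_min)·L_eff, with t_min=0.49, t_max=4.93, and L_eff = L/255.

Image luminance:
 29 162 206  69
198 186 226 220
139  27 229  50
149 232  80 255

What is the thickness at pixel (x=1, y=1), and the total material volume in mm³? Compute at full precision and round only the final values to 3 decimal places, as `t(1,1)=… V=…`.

span = t_max - t_min = 4.93 - 0.49 = 4.440
L(1,1) = 186, L_eff = 186/255 = 0.729412
t(1,1) = 4.93 - 4.440·0.729412 = 1.691
Σt over all 4·4 pixels = 76711/2125 ≈ 36.0992941
V = pitch²·Σt = 0.74²·76711/2125 = 19.768

t(1,1)=1.691 V=19.768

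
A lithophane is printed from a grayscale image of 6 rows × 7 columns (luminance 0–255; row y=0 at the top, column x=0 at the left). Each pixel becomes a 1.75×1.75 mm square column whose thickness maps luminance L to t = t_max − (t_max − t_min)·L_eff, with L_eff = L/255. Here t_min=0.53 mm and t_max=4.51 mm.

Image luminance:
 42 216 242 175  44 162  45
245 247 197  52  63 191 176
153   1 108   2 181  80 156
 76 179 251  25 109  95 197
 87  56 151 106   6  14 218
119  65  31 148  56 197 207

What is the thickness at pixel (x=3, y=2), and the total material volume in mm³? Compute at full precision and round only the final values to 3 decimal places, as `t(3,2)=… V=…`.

span = t_max - t_min = 4.51 - 0.53 = 3.980
L(3,2) = 2, L_eff = 2/255 = 0.007843
t(3,2) = 4.51 - 3.980·0.007843 = 4.479
Σt over all 6·7 pixels = 693038/6375 ≈ 108.7118431
V = pitch²·Σt = 1.75²·693038/6375 = 332.930

t(3,2)=4.479 V=332.930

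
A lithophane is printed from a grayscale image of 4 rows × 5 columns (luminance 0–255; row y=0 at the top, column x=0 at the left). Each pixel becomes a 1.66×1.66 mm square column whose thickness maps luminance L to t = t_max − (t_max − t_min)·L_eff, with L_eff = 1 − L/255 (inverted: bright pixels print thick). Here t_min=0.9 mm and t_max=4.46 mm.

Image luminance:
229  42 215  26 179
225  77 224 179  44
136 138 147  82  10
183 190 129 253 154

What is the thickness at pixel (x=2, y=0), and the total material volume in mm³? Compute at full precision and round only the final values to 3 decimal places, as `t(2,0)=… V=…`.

span = t_max - t_min = 4.46 - 0.9 = 3.560
L(2,0) = 215, L_eff = 1 - 215/255 = 0.156863 (inverted)
t(2,0) = 4.46 - 3.560·0.156863 = 3.902
Σt over all 4·5 pixels = 123156/2125 ≈ 57.9557647
V = pitch²·Σt = 1.66²·123156/2125 = 159.703

t(2,0)=3.902 V=159.703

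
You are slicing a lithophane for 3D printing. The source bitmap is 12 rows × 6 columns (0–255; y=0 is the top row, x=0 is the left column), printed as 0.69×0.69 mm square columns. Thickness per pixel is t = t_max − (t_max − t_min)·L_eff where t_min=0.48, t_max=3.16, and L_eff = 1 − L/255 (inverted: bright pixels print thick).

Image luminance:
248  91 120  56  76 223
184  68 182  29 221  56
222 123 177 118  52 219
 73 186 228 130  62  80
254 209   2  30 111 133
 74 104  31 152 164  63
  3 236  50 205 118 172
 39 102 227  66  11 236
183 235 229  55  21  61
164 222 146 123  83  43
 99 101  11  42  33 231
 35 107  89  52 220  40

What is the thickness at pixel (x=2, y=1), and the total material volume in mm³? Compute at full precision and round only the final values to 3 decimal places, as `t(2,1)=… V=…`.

t(2,1)=2.393 V=59.691

span = t_max - t_min = 3.16 - 0.48 = 2.680
L(2,1) = 182, L_eff = 1 - 182/255 = 0.286275 (inverted)
t(2,1) = 3.16 - 2.680·0.286275 = 2.393
Σt over all 12·6 pixels = 799267/6375 ≈ 125.3752157
V = pitch²·Σt = 0.69²·799267/6375 = 59.691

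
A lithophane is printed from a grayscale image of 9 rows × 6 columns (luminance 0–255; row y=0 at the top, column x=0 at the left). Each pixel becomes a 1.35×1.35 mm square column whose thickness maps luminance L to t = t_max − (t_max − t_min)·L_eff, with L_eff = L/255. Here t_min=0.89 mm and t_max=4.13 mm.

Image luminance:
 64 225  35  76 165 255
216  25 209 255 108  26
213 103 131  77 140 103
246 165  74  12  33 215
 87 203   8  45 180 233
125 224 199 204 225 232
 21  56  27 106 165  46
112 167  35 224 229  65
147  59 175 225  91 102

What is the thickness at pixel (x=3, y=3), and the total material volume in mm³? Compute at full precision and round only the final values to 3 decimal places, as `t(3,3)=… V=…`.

t(3,3)=3.978 V=240.005

span = t_max - t_min = 4.13 - 0.89 = 3.240
L(3,3) = 12, L_eff = 12/255 = 0.047059
t(3,3) = 4.13 - 3.240·0.047059 = 3.978
Σt over all 9·6 pixels = 559683/4250 ≈ 131.6901176
V = pitch²·Σt = 1.35²·559683/4250 = 240.005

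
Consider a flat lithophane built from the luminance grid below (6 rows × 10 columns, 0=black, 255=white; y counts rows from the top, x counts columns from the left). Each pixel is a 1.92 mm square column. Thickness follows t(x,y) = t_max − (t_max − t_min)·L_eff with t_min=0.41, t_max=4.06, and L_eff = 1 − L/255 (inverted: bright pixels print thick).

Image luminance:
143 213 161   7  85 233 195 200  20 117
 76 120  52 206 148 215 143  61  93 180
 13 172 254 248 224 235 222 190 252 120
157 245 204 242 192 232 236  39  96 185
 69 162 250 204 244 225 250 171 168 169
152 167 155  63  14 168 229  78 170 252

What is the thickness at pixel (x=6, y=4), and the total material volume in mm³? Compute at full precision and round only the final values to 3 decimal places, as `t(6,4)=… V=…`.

span = t_max - t_min = 4.06 - 0.41 = 3.650
L(6,4) = 250, L_eff = 1 - 250/255 = 0.019608 (inverted)
t(6,4) = 4.06 - 3.650·0.019608 = 3.988
Σt over all 6·10 pixels = 139973/850 ≈ 164.6741176
V = pitch²·Σt = 1.92²·139973/850 = 607.055

t(6,4)=3.988 V=607.055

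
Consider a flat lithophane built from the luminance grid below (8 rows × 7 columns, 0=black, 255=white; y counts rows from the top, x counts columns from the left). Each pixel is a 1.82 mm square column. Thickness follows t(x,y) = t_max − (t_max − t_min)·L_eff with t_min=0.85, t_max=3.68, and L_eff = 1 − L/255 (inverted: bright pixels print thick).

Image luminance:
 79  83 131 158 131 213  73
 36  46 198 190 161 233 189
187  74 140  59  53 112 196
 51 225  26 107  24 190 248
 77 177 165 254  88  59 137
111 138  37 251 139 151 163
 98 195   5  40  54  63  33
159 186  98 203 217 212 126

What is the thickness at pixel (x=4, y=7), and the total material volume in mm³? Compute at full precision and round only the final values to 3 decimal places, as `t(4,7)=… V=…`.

span = t_max - t_min = 3.68 - 0.85 = 2.830
L(4,7) = 217, L_eff = 1 - 217/255 = 0.149020 (inverted)
t(4,7) = 3.68 - 2.830·0.149020 = 3.258
Σt over all 8·7 pixels = 3265267/25500 ≈ 128.0496863
V = pitch²·Σt = 1.82²·3265267/25500 = 424.152

t(4,7)=3.258 V=424.152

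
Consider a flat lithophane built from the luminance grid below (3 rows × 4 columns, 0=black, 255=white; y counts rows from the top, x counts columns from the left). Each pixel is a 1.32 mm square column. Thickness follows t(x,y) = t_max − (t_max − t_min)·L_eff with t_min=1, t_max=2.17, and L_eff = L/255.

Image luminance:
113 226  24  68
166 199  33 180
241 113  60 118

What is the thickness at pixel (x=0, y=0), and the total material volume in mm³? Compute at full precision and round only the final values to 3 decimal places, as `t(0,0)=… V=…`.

t(0,0)=1.652 V=33.053

span = t_max - t_min = 2.17 - 1 = 1.170
L(0,0) = 113, L_eff = 113/255 = 0.443137
t(0,0) = 2.17 - 1.170·0.443137 = 1.652
Σt over all 3·4 pixels = 161241/8500 ≈ 18.9695294
V = pitch²·Σt = 1.32²·161241/8500 = 33.053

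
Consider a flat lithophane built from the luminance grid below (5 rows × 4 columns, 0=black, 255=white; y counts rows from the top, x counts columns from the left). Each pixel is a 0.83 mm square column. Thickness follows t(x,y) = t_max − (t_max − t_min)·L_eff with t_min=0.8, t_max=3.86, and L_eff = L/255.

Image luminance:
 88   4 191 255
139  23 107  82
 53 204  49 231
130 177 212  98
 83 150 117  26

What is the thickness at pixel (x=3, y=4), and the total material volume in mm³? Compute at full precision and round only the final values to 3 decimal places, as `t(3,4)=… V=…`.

t(3,4)=3.548 V=33.186

span = t_max - t_min = 3.86 - 0.8 = 3.060
L(3,4) = 26, L_eff = 26/255 = 0.101961
t(3,4) = 3.86 - 3.060·0.101961 = 3.548
Σt over all 5·4 pixels = 48.172
V = pitch²·Σt = 0.83²·48.172 = 33.186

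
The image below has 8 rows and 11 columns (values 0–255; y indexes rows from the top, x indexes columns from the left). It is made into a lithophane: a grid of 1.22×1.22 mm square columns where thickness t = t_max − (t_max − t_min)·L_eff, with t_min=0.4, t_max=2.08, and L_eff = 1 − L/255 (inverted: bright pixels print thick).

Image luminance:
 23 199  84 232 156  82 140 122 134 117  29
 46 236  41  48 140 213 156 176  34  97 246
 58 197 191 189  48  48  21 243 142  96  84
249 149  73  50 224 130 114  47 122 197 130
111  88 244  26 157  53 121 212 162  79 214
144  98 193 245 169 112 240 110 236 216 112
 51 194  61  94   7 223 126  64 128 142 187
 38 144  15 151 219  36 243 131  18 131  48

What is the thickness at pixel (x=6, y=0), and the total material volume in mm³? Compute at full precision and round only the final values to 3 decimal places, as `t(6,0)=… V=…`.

t(6,0)=1.322 V=163.650

span = t_max - t_min = 2.08 - 0.4 = 1.680
L(6,0) = 140, L_eff = 1 - 140/255 = 0.450980 (inverted)
t(6,0) = 2.08 - 1.680·0.450980 = 1.322
Σt over all 8·11 pixels = 233644/2125 ≈ 109.9501176
V = pitch²·Σt = 1.22²·233644/2125 = 163.650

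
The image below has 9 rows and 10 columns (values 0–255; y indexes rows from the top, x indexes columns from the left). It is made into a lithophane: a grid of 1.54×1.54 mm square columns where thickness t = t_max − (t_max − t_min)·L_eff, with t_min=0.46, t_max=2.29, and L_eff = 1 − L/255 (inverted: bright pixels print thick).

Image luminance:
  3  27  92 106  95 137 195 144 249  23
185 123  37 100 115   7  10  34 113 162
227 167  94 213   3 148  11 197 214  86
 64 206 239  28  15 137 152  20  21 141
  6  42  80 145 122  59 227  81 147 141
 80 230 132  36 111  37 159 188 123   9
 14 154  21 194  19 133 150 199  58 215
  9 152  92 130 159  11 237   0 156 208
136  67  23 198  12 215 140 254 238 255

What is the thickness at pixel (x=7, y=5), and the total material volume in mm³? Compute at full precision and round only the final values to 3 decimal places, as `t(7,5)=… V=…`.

t(7,5)=1.809 V=274.236

span = t_max - t_min = 2.29 - 0.46 = 1.830
L(7,5) = 188, L_eff = 1 - 188/255 = 0.262745 (inverted)
t(7,5) = 2.29 - 1.830·0.262745 = 1.809
Σt over all 9·10 pixels = 245721/2125 ≈ 115.6334118
V = pitch²·Σt = 1.54²·245721/2125 = 274.236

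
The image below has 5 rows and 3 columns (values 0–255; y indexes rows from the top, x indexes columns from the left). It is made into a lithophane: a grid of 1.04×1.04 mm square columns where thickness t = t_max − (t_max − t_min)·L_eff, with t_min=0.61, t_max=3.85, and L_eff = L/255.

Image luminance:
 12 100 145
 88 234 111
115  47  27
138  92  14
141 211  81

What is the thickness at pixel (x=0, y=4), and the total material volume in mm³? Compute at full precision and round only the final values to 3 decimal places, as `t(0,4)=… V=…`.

span = t_max - t_min = 3.85 - 0.61 = 3.240
L(0,4) = 141, L_eff = 141/255 = 0.552941
t(0,4) = 3.85 - 3.240·0.552941 = 2.058
Σt over all 5·3 pixels = 322827/8500 ≈ 37.9796471
V = pitch²·Σt = 1.04²·322827/8500 = 41.079

t(0,4)=2.058 V=41.079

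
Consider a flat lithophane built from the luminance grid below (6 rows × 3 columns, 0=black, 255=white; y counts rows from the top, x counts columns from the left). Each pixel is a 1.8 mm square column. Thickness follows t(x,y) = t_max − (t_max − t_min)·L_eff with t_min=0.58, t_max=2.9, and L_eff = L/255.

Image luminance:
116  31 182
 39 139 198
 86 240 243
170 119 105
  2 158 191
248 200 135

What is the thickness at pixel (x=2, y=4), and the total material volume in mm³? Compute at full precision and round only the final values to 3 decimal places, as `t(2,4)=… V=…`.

span = t_max - t_min = 2.9 - 0.58 = 2.320
L(2,4) = 191, L_eff = 191/255 = 0.749020
t(2,4) = 2.9 - 2.320·0.749020 = 1.162
Σt over all 6·3 pixels = 181859/6375 ≈ 28.5269020
V = pitch²·Σt = 1.8²·181859/6375 = 92.427

t(2,4)=1.162 V=92.427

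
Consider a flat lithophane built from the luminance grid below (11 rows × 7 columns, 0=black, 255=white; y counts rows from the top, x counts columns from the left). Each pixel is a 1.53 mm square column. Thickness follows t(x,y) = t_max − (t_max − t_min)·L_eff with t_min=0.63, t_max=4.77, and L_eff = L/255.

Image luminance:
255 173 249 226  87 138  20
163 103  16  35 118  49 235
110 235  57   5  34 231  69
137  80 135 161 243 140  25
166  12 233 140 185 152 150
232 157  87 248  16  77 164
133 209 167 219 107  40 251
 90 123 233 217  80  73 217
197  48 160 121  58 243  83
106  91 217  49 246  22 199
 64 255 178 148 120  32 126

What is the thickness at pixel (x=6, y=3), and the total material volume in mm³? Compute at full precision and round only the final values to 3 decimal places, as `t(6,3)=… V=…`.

t(6,3)=4.364 V=461.875

span = t_max - t_min = 4.77 - 0.63 = 4.140
L(6,3) = 25, L_eff = 25/255 = 0.098039
t(6,3) = 4.77 - 4.140·0.098039 = 4.364
Σt over all 11·7 pixels = 335421/1700 ≈ 197.3064706
V = pitch²·Σt = 1.53²·335421/1700 = 461.875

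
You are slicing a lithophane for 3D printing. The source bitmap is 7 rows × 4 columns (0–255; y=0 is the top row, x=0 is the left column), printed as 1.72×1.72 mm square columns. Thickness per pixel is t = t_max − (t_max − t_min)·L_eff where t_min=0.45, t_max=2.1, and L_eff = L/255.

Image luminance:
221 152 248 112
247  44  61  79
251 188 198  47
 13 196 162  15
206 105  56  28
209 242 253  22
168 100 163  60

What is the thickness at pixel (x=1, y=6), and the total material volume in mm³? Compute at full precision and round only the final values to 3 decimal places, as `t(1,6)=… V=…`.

span = t_max - t_min = 2.1 - 0.45 = 1.650
L(1,6) = 100, L_eff = 100/255 = 0.392157
t(1,6) = 2.1 - 1.650·0.392157 = 1.453
Σt over all 7·4 pixels = 28827/850 ≈ 33.9141176
V = pitch²·Σt = 1.72²·28827/850 = 100.332

t(1,6)=1.453 V=100.332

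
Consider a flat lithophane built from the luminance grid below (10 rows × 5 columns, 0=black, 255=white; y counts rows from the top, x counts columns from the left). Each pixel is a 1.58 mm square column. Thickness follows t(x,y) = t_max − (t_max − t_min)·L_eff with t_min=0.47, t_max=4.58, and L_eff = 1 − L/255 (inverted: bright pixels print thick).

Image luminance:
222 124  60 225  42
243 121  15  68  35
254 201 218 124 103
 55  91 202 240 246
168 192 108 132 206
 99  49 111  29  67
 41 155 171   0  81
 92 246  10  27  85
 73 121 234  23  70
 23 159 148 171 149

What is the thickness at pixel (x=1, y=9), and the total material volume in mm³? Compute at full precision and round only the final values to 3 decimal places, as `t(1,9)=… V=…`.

span = t_max - t_min = 4.58 - 0.47 = 4.110
L(1,9) = 159, L_eff = 1 - 159/255 = 0.376471 (inverted)
t(1,9) = 4.58 - 4.110·0.376471 = 3.033
Σt over all 10·5 pixels = 1039423/8500 ≈ 122.2850588
V = pitch²·Σt = 1.58²·1039423/8500 = 305.272

t(1,9)=3.033 V=305.272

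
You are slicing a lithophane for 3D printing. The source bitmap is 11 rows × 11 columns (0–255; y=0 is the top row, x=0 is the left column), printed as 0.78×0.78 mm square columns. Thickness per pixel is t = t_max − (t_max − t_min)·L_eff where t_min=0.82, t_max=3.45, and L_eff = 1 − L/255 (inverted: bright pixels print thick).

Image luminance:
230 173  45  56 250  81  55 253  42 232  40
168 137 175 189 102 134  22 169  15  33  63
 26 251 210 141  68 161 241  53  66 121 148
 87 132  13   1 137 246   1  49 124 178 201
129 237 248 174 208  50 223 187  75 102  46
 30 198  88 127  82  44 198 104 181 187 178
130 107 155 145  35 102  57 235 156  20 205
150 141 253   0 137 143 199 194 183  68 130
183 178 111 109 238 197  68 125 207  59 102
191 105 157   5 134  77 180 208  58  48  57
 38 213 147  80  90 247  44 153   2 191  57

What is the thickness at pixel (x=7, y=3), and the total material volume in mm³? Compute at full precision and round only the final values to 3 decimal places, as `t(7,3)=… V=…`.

t(7,3)=1.325 V=157.118

span = t_max - t_min = 3.45 - 0.82 = 2.630
L(7,3) = 49, L_eff = 1 - 49/255 = 0.807843 (inverted)
t(7,3) = 3.45 - 2.630·0.807843 = 1.325
Σt over all 11·11 pixels = 387371/1500 ≈ 258.2473333
V = pitch²·Σt = 0.78²·387371/1500 = 157.118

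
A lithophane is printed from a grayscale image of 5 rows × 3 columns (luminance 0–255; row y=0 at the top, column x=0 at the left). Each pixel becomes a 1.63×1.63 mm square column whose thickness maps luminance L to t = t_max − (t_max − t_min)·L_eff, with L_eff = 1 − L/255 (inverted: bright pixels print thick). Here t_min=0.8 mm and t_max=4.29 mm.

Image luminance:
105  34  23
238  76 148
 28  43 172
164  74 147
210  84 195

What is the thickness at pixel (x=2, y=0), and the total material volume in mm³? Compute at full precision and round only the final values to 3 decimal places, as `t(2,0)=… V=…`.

t(2,0)=1.115 V=95.191

span = t_max - t_min = 4.29 - 0.8 = 3.490
L(2,0) = 23, L_eff = 1 - 23/255 = 0.909804 (inverted)
t(2,0) = 4.29 - 3.490·0.909804 = 1.115
Σt over all 5·3 pixels = 913609/25500 ≈ 35.8278039
V = pitch²·Σt = 1.63²·913609/25500 = 95.191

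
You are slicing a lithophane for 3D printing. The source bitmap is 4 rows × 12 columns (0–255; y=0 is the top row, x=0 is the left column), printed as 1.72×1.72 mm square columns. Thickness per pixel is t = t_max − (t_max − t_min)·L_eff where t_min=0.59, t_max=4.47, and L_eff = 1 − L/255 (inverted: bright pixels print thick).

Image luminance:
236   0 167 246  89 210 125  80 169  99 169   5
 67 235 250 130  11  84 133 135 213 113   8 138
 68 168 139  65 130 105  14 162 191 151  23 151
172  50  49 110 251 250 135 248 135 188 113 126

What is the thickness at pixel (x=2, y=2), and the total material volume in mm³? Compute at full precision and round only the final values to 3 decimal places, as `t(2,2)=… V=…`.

span = t_max - t_min = 4.47 - 0.59 = 3.880
L(2,2) = 139, L_eff = 1 - 139/255 = 0.454902 (inverted)
t(2,2) = 4.47 - 3.880·0.454902 = 2.705
Σt over all 4·12 pixels = 264074/2125 ≈ 124.2701176
V = pitch²·Σt = 1.72²·264074/2125 = 367.641

t(2,2)=2.705 V=367.641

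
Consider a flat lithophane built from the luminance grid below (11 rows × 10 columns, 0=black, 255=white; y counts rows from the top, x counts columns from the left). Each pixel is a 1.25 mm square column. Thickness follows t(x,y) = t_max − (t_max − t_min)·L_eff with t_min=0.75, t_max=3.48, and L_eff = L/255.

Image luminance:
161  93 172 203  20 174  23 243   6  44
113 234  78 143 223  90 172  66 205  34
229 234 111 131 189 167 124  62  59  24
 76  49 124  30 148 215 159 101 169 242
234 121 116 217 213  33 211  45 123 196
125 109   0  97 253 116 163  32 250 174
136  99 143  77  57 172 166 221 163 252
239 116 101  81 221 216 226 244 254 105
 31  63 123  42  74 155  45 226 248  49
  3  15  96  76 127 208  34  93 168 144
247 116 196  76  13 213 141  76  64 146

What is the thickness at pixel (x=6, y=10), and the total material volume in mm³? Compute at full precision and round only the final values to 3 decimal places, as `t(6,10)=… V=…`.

t(6,10)=1.970 V=354.483

span = t_max - t_min = 3.48 - 0.75 = 2.730
L(6,10) = 141, L_eff = 141/255 = 0.552941
t(6,10) = 3.48 - 2.730·0.552941 = 1.970
Σt over all 11·10 pixels = 385677/1700 ≈ 226.8688235
V = pitch²·Σt = 1.25²·385677/1700 = 354.483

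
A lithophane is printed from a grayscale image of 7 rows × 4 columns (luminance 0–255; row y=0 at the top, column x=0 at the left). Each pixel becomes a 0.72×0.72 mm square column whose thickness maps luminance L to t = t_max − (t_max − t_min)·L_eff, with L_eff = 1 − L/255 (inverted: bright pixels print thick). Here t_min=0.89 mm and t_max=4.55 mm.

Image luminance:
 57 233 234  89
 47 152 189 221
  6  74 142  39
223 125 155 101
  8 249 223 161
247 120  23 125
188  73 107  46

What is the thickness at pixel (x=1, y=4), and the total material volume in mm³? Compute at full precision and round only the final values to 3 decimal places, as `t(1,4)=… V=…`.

t(1,4)=4.464 V=40.129

span = t_max - t_min = 4.55 - 0.89 = 3.660
L(1,4) = 249, L_eff = 1 - 249/255 = 0.023529 (inverted)
t(1,4) = 4.55 - 3.660·0.023529 = 4.464
Σt over all 7·4 pixels = 328987/4250 ≈ 77.4087059
V = pitch²·Σt = 0.72²·328987/4250 = 40.129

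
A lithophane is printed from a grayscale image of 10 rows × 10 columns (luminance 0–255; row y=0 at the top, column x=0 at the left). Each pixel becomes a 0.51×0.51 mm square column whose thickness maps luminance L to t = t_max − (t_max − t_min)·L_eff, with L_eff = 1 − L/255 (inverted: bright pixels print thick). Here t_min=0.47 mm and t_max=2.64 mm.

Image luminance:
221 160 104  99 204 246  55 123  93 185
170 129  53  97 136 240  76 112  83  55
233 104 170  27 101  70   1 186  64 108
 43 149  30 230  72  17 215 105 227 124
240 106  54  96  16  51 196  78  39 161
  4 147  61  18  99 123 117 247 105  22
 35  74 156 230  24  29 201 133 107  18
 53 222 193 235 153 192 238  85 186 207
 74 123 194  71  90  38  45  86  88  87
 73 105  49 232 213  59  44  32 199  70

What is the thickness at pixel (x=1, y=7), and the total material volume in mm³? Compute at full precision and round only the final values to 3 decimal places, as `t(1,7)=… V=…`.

span = t_max - t_min = 2.64 - 0.47 = 2.170
L(1,7) = 222, L_eff = 1 - 222/255 = 0.129412 (inverted)
t(1,7) = 2.64 - 2.170·0.129412 = 2.359
Σt over all 10·10 pixels = 62073/425 ≈ 146.0541176
V = pitch²·Σt = 0.51²·62073/425 = 37.989

t(1,7)=2.359 V=37.989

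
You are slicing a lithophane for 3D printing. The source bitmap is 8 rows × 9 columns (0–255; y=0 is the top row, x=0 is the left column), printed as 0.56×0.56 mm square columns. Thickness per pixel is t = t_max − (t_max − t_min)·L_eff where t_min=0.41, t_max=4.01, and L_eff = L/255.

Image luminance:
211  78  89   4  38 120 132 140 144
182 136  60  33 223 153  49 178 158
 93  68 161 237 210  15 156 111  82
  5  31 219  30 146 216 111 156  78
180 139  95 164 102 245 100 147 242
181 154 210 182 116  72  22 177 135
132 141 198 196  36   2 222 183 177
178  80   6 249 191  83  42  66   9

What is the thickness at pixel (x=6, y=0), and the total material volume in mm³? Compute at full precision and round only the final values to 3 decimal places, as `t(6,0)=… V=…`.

t(6,0)=2.146 V=50.223

span = t_max - t_min = 4.01 - 0.41 = 3.600
L(6,0) = 132, L_eff = 132/255 = 0.517647
t(6,0) = 4.01 - 3.600·0.517647 = 2.146
Σt over all 8·9 pixels = 68064/425 ≈ 160.1505882
V = pitch²·Σt = 0.56²·68064/425 = 50.223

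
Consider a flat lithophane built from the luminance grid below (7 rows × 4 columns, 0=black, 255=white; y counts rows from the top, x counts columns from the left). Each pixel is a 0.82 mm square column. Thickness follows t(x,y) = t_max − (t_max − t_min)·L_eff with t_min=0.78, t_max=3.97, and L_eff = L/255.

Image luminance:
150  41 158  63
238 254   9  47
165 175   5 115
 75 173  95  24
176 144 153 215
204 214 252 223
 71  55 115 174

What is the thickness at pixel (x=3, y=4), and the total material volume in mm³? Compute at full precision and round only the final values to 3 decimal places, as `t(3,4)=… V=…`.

span = t_max - t_min = 3.97 - 0.78 = 3.190
L(3,4) = 215, L_eff = 215/255 = 0.843137
t(3,4) = 3.97 - 3.190·0.843137 = 1.280
Σt over all 7·4 pixels = 542601/8500 ≈ 63.8354118
V = pitch²·Σt = 0.82²·542601/8500 = 42.923

t(3,4)=1.280 V=42.923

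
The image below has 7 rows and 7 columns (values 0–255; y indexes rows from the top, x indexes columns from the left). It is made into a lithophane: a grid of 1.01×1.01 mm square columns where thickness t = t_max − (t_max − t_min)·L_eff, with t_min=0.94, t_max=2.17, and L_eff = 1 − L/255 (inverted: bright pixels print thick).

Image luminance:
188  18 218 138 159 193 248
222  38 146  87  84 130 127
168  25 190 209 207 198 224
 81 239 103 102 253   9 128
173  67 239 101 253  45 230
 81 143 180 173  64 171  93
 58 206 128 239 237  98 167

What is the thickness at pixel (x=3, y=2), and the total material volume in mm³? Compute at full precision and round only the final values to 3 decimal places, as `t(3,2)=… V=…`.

t(3,2)=1.948 V=82.797

span = t_max - t_min = 2.17 - 0.94 = 1.230
L(3,2) = 209, L_eff = 1 - 209/255 = 0.180392 (inverted)
t(3,2) = 2.17 - 1.230·0.180392 = 1.948
Σt over all 7·7 pixels = 172477/2125 ≈ 81.1656471
V = pitch²·Σt = 1.01²·172477/2125 = 82.797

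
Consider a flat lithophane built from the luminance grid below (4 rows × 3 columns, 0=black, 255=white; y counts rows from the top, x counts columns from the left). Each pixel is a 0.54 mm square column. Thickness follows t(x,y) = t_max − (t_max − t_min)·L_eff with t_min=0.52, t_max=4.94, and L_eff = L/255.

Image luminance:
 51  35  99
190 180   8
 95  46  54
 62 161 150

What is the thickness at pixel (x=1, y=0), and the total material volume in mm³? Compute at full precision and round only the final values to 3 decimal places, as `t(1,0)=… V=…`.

span = t_max - t_min = 4.94 - 0.52 = 4.420
L(1,0) = 35, L_eff = 35/255 = 0.137255
t(1,0) = 4.94 - 4.420·0.137255 = 4.333
Σt over all 4·3 pixels = 39.676
V = pitch²·Σt = 0.54²·39.676 = 11.570

t(1,0)=4.333 V=11.570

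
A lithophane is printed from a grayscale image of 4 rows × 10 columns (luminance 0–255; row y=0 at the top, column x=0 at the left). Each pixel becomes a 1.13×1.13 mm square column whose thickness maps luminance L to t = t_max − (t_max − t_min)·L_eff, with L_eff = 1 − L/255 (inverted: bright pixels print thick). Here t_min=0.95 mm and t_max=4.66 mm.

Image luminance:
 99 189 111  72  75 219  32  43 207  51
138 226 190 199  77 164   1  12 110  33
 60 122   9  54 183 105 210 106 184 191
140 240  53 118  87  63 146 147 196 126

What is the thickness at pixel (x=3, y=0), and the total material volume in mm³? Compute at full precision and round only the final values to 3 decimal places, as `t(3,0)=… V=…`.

t(3,0)=1.998 V=137.472

span = t_max - t_min = 4.66 - 0.95 = 3.710
L(3,0) = 72, L_eff = 1 - 72/255 = 0.717647 (inverted)
t(3,0) = 4.66 - 3.710·0.717647 = 1.998
Σt over all 4·10 pixels = 228779/2125 ≈ 107.6607059
V = pitch²·Σt = 1.13²·228779/2125 = 137.472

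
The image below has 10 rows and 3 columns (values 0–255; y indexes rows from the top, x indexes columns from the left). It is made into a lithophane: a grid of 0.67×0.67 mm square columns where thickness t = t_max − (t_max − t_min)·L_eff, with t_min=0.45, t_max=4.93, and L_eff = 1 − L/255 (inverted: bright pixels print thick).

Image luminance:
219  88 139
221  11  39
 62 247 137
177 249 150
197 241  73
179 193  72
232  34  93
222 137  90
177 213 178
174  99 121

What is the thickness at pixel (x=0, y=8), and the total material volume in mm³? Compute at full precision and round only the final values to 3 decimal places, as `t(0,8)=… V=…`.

t(0,8)=3.560 V=41.266

span = t_max - t_min = 4.93 - 0.45 = 4.480
L(0,8) = 177, L_eff = 1 - 177/255 = 0.305882 (inverted)
t(0,8) = 4.93 - 4.480·0.305882 = 3.560
Σt over all 10·3 pixels = 390687/4250 ≈ 91.9263529
V = pitch²·Σt = 0.67²·390687/4250 = 41.266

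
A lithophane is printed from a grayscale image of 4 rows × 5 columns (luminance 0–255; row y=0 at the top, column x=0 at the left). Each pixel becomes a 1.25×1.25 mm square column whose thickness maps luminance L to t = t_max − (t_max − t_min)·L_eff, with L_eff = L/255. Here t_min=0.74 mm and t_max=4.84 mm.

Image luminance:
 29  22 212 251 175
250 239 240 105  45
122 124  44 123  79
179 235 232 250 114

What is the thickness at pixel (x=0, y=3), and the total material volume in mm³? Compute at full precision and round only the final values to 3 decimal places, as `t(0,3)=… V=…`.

span = t_max - t_min = 4.84 - 0.74 = 4.100
L(0,3) = 179, L_eff = 179/255 = 0.701961
t(0,3) = 4.84 - 4.100·0.701961 = 1.962
Σt over all 4·5 pixels = 12097/255 ≈ 47.4392157
V = pitch²·Σt = 1.25²·12097/255 = 74.124

t(0,3)=1.962 V=74.124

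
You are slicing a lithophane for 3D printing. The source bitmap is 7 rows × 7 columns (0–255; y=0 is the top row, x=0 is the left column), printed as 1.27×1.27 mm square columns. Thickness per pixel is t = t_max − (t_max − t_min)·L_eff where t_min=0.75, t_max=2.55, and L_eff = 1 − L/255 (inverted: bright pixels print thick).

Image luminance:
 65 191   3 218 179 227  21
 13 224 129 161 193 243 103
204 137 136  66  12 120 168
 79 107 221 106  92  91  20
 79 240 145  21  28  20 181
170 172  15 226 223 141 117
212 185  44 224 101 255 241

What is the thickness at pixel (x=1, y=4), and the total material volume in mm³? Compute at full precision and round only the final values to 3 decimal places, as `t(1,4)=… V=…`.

t(1,4)=2.444 V=134.063

span = t_max - t_min = 2.55 - 0.75 = 1.800
L(1,4) = 240, L_eff = 1 - 240/255 = 0.058824 (inverted)
t(1,4) = 2.55 - 1.800·0.058824 = 2.444
Σt over all 7·7 pixels = 141303/1700 ≈ 83.1194118
V = pitch²·Σt = 1.27²·141303/1700 = 134.063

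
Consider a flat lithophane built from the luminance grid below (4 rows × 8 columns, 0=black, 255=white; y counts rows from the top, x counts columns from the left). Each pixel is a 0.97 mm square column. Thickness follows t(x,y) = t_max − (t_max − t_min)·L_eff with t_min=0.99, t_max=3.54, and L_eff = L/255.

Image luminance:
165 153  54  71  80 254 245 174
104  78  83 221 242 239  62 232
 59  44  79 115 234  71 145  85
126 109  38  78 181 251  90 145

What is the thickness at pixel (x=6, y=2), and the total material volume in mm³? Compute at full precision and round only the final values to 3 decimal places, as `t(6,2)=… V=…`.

t(6,2)=2.090 V=66.061

span = t_max - t_min = 3.54 - 0.99 = 2.550
L(6,2) = 145, L_eff = 145/255 = 0.568627
t(6,2) = 3.54 - 2.550·0.568627 = 2.090
Σt over all 4·8 pixels = 70.21
V = pitch²·Σt = 0.97²·70.21 = 66.061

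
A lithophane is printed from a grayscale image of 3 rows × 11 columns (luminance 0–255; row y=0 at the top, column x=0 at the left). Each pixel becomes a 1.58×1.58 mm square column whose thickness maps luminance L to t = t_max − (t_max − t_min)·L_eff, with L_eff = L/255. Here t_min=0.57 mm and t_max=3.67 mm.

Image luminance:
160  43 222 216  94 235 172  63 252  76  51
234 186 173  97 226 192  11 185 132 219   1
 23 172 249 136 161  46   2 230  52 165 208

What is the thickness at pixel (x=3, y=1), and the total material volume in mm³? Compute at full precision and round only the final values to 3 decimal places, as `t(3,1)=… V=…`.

t(3,1)=2.491 V=160.187

span = t_max - t_min = 3.67 - 0.57 = 3.100
L(3,1) = 97, L_eff = 97/255 = 0.380392
t(3,1) = 3.67 - 3.100·0.380392 = 2.491
Σt over all 3·11 pixels = 327253/5100 ≈ 64.1672549
V = pitch²·Σt = 1.58²·327253/5100 = 160.187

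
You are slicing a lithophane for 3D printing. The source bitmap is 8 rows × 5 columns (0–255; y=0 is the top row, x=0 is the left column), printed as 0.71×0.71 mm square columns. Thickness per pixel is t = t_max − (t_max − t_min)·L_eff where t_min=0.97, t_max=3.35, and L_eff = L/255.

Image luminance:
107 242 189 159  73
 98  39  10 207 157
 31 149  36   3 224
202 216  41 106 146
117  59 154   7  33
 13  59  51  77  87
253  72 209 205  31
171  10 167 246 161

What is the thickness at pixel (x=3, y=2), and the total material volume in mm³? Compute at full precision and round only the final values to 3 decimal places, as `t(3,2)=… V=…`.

t(3,2)=3.322 V=45.827

span = t_max - t_min = 3.35 - 0.97 = 2.380
L(3,2) = 3, L_eff = 3/255 = 0.011765
t(3,2) = 3.35 - 2.380·0.011765 = 3.322
Σt over all 8·5 pixels = 90.908
V = pitch²·Σt = 0.71²·90.908 = 45.827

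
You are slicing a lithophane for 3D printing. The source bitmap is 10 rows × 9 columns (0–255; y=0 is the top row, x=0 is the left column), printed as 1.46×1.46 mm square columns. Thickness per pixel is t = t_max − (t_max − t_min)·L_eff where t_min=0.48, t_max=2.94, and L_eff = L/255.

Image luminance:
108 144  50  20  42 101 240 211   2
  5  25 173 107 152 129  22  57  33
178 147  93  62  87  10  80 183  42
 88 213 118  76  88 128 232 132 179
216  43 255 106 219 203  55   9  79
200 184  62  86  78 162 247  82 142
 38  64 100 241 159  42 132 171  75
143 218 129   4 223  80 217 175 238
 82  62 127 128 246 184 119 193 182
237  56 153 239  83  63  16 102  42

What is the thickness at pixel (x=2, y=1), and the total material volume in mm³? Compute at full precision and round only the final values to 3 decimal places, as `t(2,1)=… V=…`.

span = t_max - t_min = 2.94 - 0.48 = 2.460
L(2,1) = 173, L_eff = 173/255 = 0.678431
t(2,1) = 2.94 - 2.460·0.678431 = 1.271
Σt over all 10·9 pixels = 158.984
V = pitch²·Σt = 1.46²·158.984 = 338.890

t(2,1)=1.271 V=338.890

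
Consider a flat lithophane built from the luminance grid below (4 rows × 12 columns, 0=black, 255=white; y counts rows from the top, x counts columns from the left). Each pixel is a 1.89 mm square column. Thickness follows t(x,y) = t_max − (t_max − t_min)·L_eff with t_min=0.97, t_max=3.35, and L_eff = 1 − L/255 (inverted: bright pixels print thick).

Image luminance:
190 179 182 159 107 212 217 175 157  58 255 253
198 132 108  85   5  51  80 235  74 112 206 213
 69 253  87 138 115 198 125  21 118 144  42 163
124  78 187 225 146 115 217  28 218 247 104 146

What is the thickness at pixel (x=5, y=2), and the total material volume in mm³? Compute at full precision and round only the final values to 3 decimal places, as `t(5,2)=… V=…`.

span = t_max - t_min = 3.35 - 0.97 = 2.380
L(5,2) = 198, L_eff = 1 - 198/255 = 0.223529 (inverted)
t(5,2) = 3.35 - 2.380·0.223529 = 2.818
Σt over all 4·12 pixels = 111.436
V = pitch²·Σt = 1.89²·111.436 = 398.061

t(5,2)=2.818 V=398.061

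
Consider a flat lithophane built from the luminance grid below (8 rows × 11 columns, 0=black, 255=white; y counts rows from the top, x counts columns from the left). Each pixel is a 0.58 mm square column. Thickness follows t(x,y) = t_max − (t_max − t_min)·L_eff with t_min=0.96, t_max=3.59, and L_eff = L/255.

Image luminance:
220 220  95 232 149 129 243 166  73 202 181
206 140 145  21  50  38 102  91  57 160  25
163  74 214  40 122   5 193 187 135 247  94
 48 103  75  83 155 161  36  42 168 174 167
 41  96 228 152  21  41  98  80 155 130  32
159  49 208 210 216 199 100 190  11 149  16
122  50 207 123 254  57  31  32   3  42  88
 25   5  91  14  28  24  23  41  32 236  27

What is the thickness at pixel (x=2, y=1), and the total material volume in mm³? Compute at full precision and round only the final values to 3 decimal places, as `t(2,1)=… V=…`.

t(2,1)=2.095 V=72.389

span = t_max - t_min = 3.59 - 0.96 = 2.630
L(2,1) = 145, L_eff = 145/255 = 0.568627
t(2,1) = 3.59 - 2.630·0.568627 = 2.095
Σt over all 8·11 pixels = 5487239/25500 ≈ 215.1858431
V = pitch²·Σt = 0.58²·5487239/25500 = 72.389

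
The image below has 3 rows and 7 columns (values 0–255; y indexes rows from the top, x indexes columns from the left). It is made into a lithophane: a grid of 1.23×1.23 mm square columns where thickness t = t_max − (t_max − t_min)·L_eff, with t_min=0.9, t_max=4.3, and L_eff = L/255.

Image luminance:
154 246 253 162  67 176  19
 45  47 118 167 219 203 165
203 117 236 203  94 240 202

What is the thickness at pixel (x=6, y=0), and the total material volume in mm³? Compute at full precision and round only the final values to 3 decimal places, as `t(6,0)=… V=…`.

span = t_max - t_min = 4.3 - 0.9 = 3.400
L(6,0) = 19, L_eff = 19/255 = 0.074510
t(6,0) = 4.3 - 3.400·0.074510 = 4.047
Σt over all 3·7 pixels = 45.82
V = pitch²·Σt = 1.23²·45.82 = 69.321

t(6,0)=4.047 V=69.321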